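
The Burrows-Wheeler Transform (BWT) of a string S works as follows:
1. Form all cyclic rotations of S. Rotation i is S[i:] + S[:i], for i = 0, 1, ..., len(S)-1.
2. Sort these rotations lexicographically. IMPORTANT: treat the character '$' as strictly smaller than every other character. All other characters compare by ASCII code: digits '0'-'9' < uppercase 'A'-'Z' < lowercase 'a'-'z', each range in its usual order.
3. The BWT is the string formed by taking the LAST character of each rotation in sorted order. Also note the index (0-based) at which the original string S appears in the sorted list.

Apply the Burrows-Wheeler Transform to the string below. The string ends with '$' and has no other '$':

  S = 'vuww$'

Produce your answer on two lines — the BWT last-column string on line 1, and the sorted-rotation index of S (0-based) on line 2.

Answer: wv$wu
2

Derivation:
All 5 rotations (rotation i = S[i:]+S[:i]):
  rot[0] = vuww$
  rot[1] = uww$v
  rot[2] = ww$vu
  rot[3] = w$vuw
  rot[4] = $vuww
Sorted (with $ < everything):
  sorted[0] = $vuww  (last char: 'w')
  sorted[1] = uww$v  (last char: 'v')
  sorted[2] = vuww$  (last char: '$')
  sorted[3] = w$vuw  (last char: 'w')
  sorted[4] = ww$vu  (last char: 'u')
Last column: wv$wu
Original string S is at sorted index 2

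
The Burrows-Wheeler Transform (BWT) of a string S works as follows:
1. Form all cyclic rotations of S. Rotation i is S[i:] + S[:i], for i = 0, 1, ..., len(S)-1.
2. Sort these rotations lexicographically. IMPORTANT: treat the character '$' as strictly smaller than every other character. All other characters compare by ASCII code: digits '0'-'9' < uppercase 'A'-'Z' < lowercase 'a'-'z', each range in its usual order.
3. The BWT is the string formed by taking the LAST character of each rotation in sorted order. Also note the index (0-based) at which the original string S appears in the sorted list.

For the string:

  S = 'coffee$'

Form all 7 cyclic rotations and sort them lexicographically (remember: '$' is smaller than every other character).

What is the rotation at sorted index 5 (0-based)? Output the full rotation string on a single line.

Answer: ffee$co

Derivation:
All 7 rotations (rotation i = S[i:]+S[:i]):
  rot[0] = coffee$
  rot[1] = offee$c
  rot[2] = ffee$co
  rot[3] = fee$cof
  rot[4] = ee$coff
  rot[5] = e$coffe
  rot[6] = $coffee
Sorted (with $ < everything):
  sorted[0] = $coffee
  sorted[1] = coffee$
  sorted[2] = e$coffe
  sorted[3] = ee$coff
  sorted[4] = fee$cof
  sorted[5] = ffee$co
  sorted[6] = offee$c
sorted[5] = ffee$co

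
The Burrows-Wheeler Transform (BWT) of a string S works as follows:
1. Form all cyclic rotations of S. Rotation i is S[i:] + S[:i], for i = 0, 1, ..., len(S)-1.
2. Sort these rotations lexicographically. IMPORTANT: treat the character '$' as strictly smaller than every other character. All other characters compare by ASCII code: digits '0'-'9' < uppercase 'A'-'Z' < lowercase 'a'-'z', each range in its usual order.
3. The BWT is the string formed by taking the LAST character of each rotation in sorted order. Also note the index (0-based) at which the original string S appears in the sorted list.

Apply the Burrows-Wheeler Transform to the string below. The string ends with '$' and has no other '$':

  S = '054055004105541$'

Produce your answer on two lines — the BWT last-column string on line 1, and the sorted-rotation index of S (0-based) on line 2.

All 16 rotations (rotation i = S[i:]+S[:i]):
  rot[0] = 054055004105541$
  rot[1] = 54055004105541$0
  rot[2] = 4055004105541$05
  rot[3] = 055004105541$054
  rot[4] = 55004105541$0540
  rot[5] = 5004105541$05405
  rot[6] = 004105541$054055
  rot[7] = 04105541$0540550
  rot[8] = 4105541$05405500
  rot[9] = 105541$054055004
  rot[10] = 05541$0540550041
  rot[11] = 5541$05405500410
  rot[12] = 541$054055004105
  rot[13] = 41$0540550041055
  rot[14] = 1$05405500410554
  rot[15] = $054055004105541
Sorted (with $ < everything):
  sorted[0] = $054055004105541  (last char: '1')
  sorted[1] = 004105541$054055  (last char: '5')
  sorted[2] = 04105541$0540550  (last char: '0')
  sorted[3] = 054055004105541$  (last char: '$')
  sorted[4] = 055004105541$054  (last char: '4')
  sorted[5] = 05541$0540550041  (last char: '1')
  sorted[6] = 1$05405500410554  (last char: '4')
  sorted[7] = 105541$054055004  (last char: '4')
  sorted[8] = 4055004105541$05  (last char: '5')
  sorted[9] = 41$0540550041055  (last char: '5')
  sorted[10] = 4105541$05405500  (last char: '0')
  sorted[11] = 5004105541$05405  (last char: '5')
  sorted[12] = 54055004105541$0  (last char: '0')
  sorted[13] = 541$054055004105  (last char: '5')
  sorted[14] = 55004105541$0540  (last char: '0')
  sorted[15] = 5541$05405500410  (last char: '0')
Last column: 150$414455050500
Original string S is at sorted index 3

Answer: 150$414455050500
3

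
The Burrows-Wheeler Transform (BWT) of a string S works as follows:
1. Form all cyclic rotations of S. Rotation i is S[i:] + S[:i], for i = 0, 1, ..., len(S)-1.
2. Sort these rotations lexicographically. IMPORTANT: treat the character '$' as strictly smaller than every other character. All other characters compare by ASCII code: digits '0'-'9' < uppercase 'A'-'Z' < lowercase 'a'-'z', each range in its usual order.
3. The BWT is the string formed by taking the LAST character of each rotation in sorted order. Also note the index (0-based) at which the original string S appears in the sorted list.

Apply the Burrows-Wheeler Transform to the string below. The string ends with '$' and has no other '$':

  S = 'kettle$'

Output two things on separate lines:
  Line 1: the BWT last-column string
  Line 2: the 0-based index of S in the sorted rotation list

All 7 rotations (rotation i = S[i:]+S[:i]):
  rot[0] = kettle$
  rot[1] = ettle$k
  rot[2] = ttle$ke
  rot[3] = tle$ket
  rot[4] = le$kett
  rot[5] = e$kettl
  rot[6] = $kettle
Sorted (with $ < everything):
  sorted[0] = $kettle  (last char: 'e')
  sorted[1] = e$kettl  (last char: 'l')
  sorted[2] = ettle$k  (last char: 'k')
  sorted[3] = kettle$  (last char: '$')
  sorted[4] = le$kett  (last char: 't')
  sorted[5] = tle$ket  (last char: 't')
  sorted[6] = ttle$ke  (last char: 'e')
Last column: elk$tte
Original string S is at sorted index 3

Answer: elk$tte
3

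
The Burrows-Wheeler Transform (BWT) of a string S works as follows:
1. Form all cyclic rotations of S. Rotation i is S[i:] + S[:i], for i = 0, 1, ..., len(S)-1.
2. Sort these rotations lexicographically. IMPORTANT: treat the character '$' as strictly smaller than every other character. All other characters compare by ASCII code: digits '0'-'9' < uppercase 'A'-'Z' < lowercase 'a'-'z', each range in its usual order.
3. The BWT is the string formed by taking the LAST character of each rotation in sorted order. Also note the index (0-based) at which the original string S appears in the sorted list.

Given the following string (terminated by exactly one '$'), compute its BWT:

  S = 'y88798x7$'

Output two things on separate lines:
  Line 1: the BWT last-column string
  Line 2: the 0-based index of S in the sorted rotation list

All 9 rotations (rotation i = S[i:]+S[:i]):
  rot[0] = y88798x7$
  rot[1] = 88798x7$y
  rot[2] = 8798x7$y8
  rot[3] = 798x7$y88
  rot[4] = 98x7$y887
  rot[5] = 8x7$y8879
  rot[6] = x7$y88798
  rot[7] = 7$y88798x
  rot[8] = $y88798x7
Sorted (with $ < everything):
  sorted[0] = $y88798x7  (last char: '7')
  sorted[1] = 7$y88798x  (last char: 'x')
  sorted[2] = 798x7$y88  (last char: '8')
  sorted[3] = 8798x7$y8  (last char: '8')
  sorted[4] = 88798x7$y  (last char: 'y')
  sorted[5] = 8x7$y8879  (last char: '9')
  sorted[6] = 98x7$y887  (last char: '7')
  sorted[7] = x7$y88798  (last char: '8')
  sorted[8] = y88798x7$  (last char: '$')
Last column: 7x88y978$
Original string S is at sorted index 8

Answer: 7x88y978$
8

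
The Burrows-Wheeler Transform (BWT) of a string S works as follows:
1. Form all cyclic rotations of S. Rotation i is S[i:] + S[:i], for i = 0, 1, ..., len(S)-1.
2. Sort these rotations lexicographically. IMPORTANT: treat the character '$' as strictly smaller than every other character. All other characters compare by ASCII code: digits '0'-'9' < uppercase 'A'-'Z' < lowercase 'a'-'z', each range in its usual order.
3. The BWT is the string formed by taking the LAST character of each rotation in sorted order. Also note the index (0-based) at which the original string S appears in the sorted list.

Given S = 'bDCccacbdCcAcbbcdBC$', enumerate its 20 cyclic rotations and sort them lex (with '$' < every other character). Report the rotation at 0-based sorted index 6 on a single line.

All 20 rotations (rotation i = S[i:]+S[:i]):
  rot[0] = bDCccacbdCcAcbbcdBC$
  rot[1] = DCccacbdCcAcbbcdBC$b
  rot[2] = CccacbdCcAcbbcdBC$bD
  rot[3] = ccacbdCcAcbbcdBC$bDC
  rot[4] = cacbdCcAcbbcdBC$bDCc
  rot[5] = acbdCcAcbbcdBC$bDCcc
  rot[6] = cbdCcAcbbcdBC$bDCcca
  rot[7] = bdCcAcbbcdBC$bDCccac
  rot[8] = dCcAcbbcdBC$bDCccacb
  rot[9] = CcAcbbcdBC$bDCccacbd
  rot[10] = cAcbbcdBC$bDCccacbdC
  rot[11] = AcbbcdBC$bDCccacbdCc
  rot[12] = cbbcdBC$bDCccacbdCcA
  rot[13] = bbcdBC$bDCccacbdCcAc
  rot[14] = bcdBC$bDCccacbdCcAcb
  rot[15] = cdBC$bDCccacbdCcAcbb
  rot[16] = dBC$bDCccacbdCcAcbbc
  rot[17] = BC$bDCccacbdCcAcbbcd
  rot[18] = C$bDCccacbdCcAcbbcdB
  rot[19] = $bDCccacbdCcAcbbcdBC
Sorted (with $ < everything):
  sorted[0] = $bDCccacbdCcAcbbcdBC
  sorted[1] = AcbbcdBC$bDCccacbdCc
  sorted[2] = BC$bDCccacbdCcAcbbcd
  sorted[3] = C$bDCccacbdCcAcbbcdB
  sorted[4] = CcAcbbcdBC$bDCccacbd
  sorted[5] = CccacbdCcAcbbcdBC$bD
  sorted[6] = DCccacbdCcAcbbcdBC$b
  sorted[7] = acbdCcAcbbcdBC$bDCcc
  sorted[8] = bDCccacbdCcAcbbcdBC$
  sorted[9] = bbcdBC$bDCccacbdCcAc
  sorted[10] = bcdBC$bDCccacbdCcAcb
  sorted[11] = bdCcAcbbcdBC$bDCccac
  sorted[12] = cAcbbcdBC$bDCccacbdC
  sorted[13] = cacbdCcAcbbcdBC$bDCc
  sorted[14] = cbbcdBC$bDCccacbdCcA
  sorted[15] = cbdCcAcbbcdBC$bDCcca
  sorted[16] = ccacbdCcAcbbcdBC$bDC
  sorted[17] = cdBC$bDCccacbdCcAcbb
  sorted[18] = dBC$bDCccacbdCcAcbbc
  sorted[19] = dCcAcbbcdBC$bDCccacb
sorted[6] = DCccacbdCcAcbbcdBC$b

Answer: DCccacbdCcAcbbcdBC$b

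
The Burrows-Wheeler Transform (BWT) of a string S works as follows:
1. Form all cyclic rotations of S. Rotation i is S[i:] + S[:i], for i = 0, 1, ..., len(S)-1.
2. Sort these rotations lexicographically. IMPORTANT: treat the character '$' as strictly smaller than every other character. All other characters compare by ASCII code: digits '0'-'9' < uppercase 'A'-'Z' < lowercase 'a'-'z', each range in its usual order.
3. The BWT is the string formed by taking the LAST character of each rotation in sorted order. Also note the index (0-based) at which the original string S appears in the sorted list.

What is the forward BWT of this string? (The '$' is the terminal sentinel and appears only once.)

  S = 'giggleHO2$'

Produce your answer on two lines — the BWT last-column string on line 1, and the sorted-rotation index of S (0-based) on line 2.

All 10 rotations (rotation i = S[i:]+S[:i]):
  rot[0] = giggleHO2$
  rot[1] = iggleHO2$g
  rot[2] = ggleHO2$gi
  rot[3] = gleHO2$gig
  rot[4] = leHO2$gigg
  rot[5] = eHO2$giggl
  rot[6] = HO2$giggle
  rot[7] = O2$giggleH
  rot[8] = 2$giggleHO
  rot[9] = $giggleHO2
Sorted (with $ < everything):
  sorted[0] = $giggleHO2  (last char: '2')
  sorted[1] = 2$giggleHO  (last char: 'O')
  sorted[2] = HO2$giggle  (last char: 'e')
  sorted[3] = O2$giggleH  (last char: 'H')
  sorted[4] = eHO2$giggl  (last char: 'l')
  sorted[5] = ggleHO2$gi  (last char: 'i')
  sorted[6] = giggleHO2$  (last char: '$')
  sorted[7] = gleHO2$gig  (last char: 'g')
  sorted[8] = iggleHO2$g  (last char: 'g')
  sorted[9] = leHO2$gigg  (last char: 'g')
Last column: 2OeHli$ggg
Original string S is at sorted index 6

Answer: 2OeHli$ggg
6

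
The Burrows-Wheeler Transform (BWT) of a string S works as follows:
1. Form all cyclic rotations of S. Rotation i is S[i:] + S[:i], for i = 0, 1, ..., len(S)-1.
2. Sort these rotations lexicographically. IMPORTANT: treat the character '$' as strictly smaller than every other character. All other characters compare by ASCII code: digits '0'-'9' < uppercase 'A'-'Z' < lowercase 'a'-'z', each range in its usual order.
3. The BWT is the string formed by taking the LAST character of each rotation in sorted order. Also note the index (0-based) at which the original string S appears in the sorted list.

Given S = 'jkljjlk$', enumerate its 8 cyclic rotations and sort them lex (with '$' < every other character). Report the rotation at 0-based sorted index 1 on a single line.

Answer: jjlk$jkl

Derivation:
All 8 rotations (rotation i = S[i:]+S[:i]):
  rot[0] = jkljjlk$
  rot[1] = kljjlk$j
  rot[2] = ljjlk$jk
  rot[3] = jjlk$jkl
  rot[4] = jlk$jklj
  rot[5] = lk$jkljj
  rot[6] = k$jkljjl
  rot[7] = $jkljjlk
Sorted (with $ < everything):
  sorted[0] = $jkljjlk
  sorted[1] = jjlk$jkl
  sorted[2] = jkljjlk$
  sorted[3] = jlk$jklj
  sorted[4] = k$jkljjl
  sorted[5] = kljjlk$j
  sorted[6] = ljjlk$jk
  sorted[7] = lk$jkljj
sorted[1] = jjlk$jkl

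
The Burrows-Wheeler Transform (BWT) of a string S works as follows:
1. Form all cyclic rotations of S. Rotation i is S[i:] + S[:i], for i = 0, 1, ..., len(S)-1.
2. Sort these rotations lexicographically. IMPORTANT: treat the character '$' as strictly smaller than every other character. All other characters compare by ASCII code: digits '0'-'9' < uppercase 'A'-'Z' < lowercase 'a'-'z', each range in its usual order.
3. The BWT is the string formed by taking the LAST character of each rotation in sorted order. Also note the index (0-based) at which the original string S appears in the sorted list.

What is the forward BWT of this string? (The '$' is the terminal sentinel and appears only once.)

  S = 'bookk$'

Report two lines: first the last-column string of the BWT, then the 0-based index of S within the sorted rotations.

All 6 rotations (rotation i = S[i:]+S[:i]):
  rot[0] = bookk$
  rot[1] = ookk$b
  rot[2] = okk$bo
  rot[3] = kk$boo
  rot[4] = k$book
  rot[5] = $bookk
Sorted (with $ < everything):
  sorted[0] = $bookk  (last char: 'k')
  sorted[1] = bookk$  (last char: '$')
  sorted[2] = k$book  (last char: 'k')
  sorted[3] = kk$boo  (last char: 'o')
  sorted[4] = okk$bo  (last char: 'o')
  sorted[5] = ookk$b  (last char: 'b')
Last column: k$koob
Original string S is at sorted index 1

Answer: k$koob
1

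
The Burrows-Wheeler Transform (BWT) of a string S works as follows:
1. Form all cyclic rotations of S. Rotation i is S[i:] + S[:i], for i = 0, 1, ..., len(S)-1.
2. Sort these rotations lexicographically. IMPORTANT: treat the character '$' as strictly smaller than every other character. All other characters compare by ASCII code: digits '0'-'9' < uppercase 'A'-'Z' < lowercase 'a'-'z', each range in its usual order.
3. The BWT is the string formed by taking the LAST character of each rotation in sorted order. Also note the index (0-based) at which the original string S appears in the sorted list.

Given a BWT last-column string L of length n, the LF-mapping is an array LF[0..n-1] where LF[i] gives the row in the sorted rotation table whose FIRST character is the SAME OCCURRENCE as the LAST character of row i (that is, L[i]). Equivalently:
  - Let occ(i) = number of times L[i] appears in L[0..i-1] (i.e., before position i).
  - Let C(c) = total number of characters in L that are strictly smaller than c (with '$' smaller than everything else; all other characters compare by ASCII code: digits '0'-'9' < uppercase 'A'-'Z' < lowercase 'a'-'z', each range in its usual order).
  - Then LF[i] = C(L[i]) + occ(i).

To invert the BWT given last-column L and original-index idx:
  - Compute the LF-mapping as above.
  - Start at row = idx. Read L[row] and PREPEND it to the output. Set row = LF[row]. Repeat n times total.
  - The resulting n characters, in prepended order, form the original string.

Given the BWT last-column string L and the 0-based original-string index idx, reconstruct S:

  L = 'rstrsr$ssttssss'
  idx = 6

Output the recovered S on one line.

Answer: sssstststrrssr$

Derivation:
LF mapping: 1 4 12 2 5 3 0 6 7 13 14 8 9 10 11
Walk LF starting at row 6, prepending L[row]:
  step 1: row=6, L[6]='$', prepend. Next row=LF[6]=0
  step 2: row=0, L[0]='r', prepend. Next row=LF[0]=1
  step 3: row=1, L[1]='s', prepend. Next row=LF[1]=4
  step 4: row=4, L[4]='s', prepend. Next row=LF[4]=5
  step 5: row=5, L[5]='r', prepend. Next row=LF[5]=3
  step 6: row=3, L[3]='r', prepend. Next row=LF[3]=2
  step 7: row=2, L[2]='t', prepend. Next row=LF[2]=12
  step 8: row=12, L[12]='s', prepend. Next row=LF[12]=9
  step 9: row=9, L[9]='t', prepend. Next row=LF[9]=13
  step 10: row=13, L[13]='s', prepend. Next row=LF[13]=10
  step 11: row=10, L[10]='t', prepend. Next row=LF[10]=14
  step 12: row=14, L[14]='s', prepend. Next row=LF[14]=11
  step 13: row=11, L[11]='s', prepend. Next row=LF[11]=8
  step 14: row=8, L[8]='s', prepend. Next row=LF[8]=7
  step 15: row=7, L[7]='s', prepend. Next row=LF[7]=6
Reversed output: sssstststrrssr$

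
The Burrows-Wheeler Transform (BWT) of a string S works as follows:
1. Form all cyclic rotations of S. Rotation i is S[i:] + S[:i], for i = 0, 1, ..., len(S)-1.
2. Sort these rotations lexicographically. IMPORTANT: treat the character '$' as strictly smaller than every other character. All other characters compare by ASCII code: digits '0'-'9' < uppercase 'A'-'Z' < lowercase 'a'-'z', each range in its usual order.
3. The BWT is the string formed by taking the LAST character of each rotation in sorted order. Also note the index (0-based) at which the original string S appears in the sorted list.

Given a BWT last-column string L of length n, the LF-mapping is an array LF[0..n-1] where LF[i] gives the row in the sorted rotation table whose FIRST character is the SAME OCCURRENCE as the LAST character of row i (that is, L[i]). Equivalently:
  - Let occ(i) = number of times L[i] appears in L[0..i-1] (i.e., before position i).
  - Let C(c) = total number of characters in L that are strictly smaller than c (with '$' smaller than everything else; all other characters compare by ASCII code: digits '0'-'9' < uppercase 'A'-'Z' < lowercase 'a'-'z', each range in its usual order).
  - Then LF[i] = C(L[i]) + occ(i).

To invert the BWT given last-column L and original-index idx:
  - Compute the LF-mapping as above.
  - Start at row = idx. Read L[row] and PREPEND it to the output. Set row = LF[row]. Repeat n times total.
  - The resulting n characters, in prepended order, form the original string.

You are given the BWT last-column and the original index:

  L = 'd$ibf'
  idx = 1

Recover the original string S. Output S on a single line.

LF mapping: 2 0 4 1 3
Walk LF starting at row 1, prepending L[row]:
  step 1: row=1, L[1]='$', prepend. Next row=LF[1]=0
  step 2: row=0, L[0]='d', prepend. Next row=LF[0]=2
  step 3: row=2, L[2]='i', prepend. Next row=LF[2]=4
  step 4: row=4, L[4]='f', prepend. Next row=LF[4]=3
  step 5: row=3, L[3]='b', prepend. Next row=LF[3]=1
Reversed output: bfid$

Answer: bfid$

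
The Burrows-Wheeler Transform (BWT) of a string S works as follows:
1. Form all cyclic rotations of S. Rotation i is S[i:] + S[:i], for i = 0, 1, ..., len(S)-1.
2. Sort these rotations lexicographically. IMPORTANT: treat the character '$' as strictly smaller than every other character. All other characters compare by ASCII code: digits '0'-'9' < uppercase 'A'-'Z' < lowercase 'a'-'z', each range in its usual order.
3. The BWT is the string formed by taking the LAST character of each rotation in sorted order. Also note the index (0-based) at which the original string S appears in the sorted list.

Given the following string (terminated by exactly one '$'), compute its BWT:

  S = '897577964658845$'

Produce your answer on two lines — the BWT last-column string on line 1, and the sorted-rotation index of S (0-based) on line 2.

All 16 rotations (rotation i = S[i:]+S[:i]):
  rot[0] = 897577964658845$
  rot[1] = 97577964658845$8
  rot[2] = 7577964658845$89
  rot[3] = 577964658845$897
  rot[4] = 77964658845$8975
  rot[5] = 7964658845$89757
  rot[6] = 964658845$897577
  rot[7] = 64658845$8975779
  rot[8] = 4658845$89757796
  rot[9] = 658845$897577964
  rot[10] = 58845$8975779646
  rot[11] = 8845$89757796465
  rot[12] = 845$897577964658
  rot[13] = 45$8975779646588
  rot[14] = 5$89757796465884
  rot[15] = $897577964658845
Sorted (with $ < everything):
  sorted[0] = $897577964658845  (last char: '5')
  sorted[1] = 45$8975779646588  (last char: '8')
  sorted[2] = 4658845$89757796  (last char: '6')
  sorted[3] = 5$89757796465884  (last char: '4')
  sorted[4] = 577964658845$897  (last char: '7')
  sorted[5] = 58845$8975779646  (last char: '6')
  sorted[6] = 64658845$8975779  (last char: '9')
  sorted[7] = 658845$897577964  (last char: '4')
  sorted[8] = 7577964658845$89  (last char: '9')
  sorted[9] = 77964658845$8975  (last char: '5')
  sorted[10] = 7964658845$89757  (last char: '7')
  sorted[11] = 845$897577964658  (last char: '8')
  sorted[12] = 8845$89757796465  (last char: '5')
  sorted[13] = 897577964658845$  (last char: '$')
  sorted[14] = 964658845$897577  (last char: '7')
  sorted[15] = 97577964658845$8  (last char: '8')
Last column: 5864769495785$78
Original string S is at sorted index 13

Answer: 5864769495785$78
13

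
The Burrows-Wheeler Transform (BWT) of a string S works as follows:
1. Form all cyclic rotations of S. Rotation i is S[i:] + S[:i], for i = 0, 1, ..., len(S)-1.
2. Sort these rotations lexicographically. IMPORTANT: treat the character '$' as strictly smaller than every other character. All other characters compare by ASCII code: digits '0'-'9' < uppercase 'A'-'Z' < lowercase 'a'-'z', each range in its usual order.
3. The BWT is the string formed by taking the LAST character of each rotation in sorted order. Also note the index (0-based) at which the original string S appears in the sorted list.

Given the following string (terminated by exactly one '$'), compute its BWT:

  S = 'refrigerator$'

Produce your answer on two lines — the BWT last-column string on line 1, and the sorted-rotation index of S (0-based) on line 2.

Answer: rrrgeirtoe$fa
10

Derivation:
All 13 rotations (rotation i = S[i:]+S[:i]):
  rot[0] = refrigerator$
  rot[1] = efrigerator$r
  rot[2] = frigerator$re
  rot[3] = rigerator$ref
  rot[4] = igerator$refr
  rot[5] = gerator$refri
  rot[6] = erator$refrig
  rot[7] = rator$refrige
  rot[8] = ator$refriger
  rot[9] = tor$refrigera
  rot[10] = or$refrigerat
  rot[11] = r$refrigerato
  rot[12] = $refrigerator
Sorted (with $ < everything):
  sorted[0] = $refrigerator  (last char: 'r')
  sorted[1] = ator$refriger  (last char: 'r')
  sorted[2] = efrigerator$r  (last char: 'r')
  sorted[3] = erator$refrig  (last char: 'g')
  sorted[4] = frigerator$re  (last char: 'e')
  sorted[5] = gerator$refri  (last char: 'i')
  sorted[6] = igerator$refr  (last char: 'r')
  sorted[7] = or$refrigerat  (last char: 't')
  sorted[8] = r$refrigerato  (last char: 'o')
  sorted[9] = rator$refrige  (last char: 'e')
  sorted[10] = refrigerator$  (last char: '$')
  sorted[11] = rigerator$ref  (last char: 'f')
  sorted[12] = tor$refrigera  (last char: 'a')
Last column: rrrgeirtoe$fa
Original string S is at sorted index 10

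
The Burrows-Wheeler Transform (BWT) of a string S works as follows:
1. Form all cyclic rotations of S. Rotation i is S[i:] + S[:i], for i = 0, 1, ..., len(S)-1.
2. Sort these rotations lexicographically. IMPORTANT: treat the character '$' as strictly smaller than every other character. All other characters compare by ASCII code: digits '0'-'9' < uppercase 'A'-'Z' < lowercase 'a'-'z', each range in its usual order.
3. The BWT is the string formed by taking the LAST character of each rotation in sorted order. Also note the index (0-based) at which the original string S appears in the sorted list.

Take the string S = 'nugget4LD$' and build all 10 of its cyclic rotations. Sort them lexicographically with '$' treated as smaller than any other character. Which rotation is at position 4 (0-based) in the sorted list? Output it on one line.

Answer: et4LD$nugg

Derivation:
All 10 rotations (rotation i = S[i:]+S[:i]):
  rot[0] = nugget4LD$
  rot[1] = ugget4LD$n
  rot[2] = gget4LD$nu
  rot[3] = get4LD$nug
  rot[4] = et4LD$nugg
  rot[5] = t4LD$nugge
  rot[6] = 4LD$nugget
  rot[7] = LD$nugget4
  rot[8] = D$nugget4L
  rot[9] = $nugget4LD
Sorted (with $ < everything):
  sorted[0] = $nugget4LD
  sorted[1] = 4LD$nugget
  sorted[2] = D$nugget4L
  sorted[3] = LD$nugget4
  sorted[4] = et4LD$nugg
  sorted[5] = get4LD$nug
  sorted[6] = gget4LD$nu
  sorted[7] = nugget4LD$
  sorted[8] = t4LD$nugge
  sorted[9] = ugget4LD$n
sorted[4] = et4LD$nugg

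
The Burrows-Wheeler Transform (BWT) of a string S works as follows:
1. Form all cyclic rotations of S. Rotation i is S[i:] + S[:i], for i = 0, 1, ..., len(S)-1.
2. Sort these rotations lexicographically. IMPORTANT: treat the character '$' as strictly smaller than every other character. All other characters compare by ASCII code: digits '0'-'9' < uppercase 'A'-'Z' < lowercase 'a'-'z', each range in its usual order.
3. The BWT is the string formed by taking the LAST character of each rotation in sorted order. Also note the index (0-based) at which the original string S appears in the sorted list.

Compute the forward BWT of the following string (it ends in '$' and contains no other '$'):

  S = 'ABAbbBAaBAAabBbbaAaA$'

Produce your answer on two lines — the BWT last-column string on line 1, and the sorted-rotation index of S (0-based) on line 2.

All 21 rotations (rotation i = S[i:]+S[:i]):
  rot[0] = ABAbbBAaBAAabBbbaAaA$
  rot[1] = BAbbBAaBAAabBbbaAaA$A
  rot[2] = AbbBAaBAAabBbbaAaA$AB
  rot[3] = bbBAaBAAabBbbaAaA$ABA
  rot[4] = bBAaBAAabBbbaAaA$ABAb
  rot[5] = BAaBAAabBbbaAaA$ABAbb
  rot[6] = AaBAAabBbbaAaA$ABAbbB
  rot[7] = aBAAabBbbaAaA$ABAbbBA
  rot[8] = BAAabBbbaAaA$ABAbbBAa
  rot[9] = AAabBbbaAaA$ABAbbBAaB
  rot[10] = AabBbbaAaA$ABAbbBAaBA
  rot[11] = abBbbaAaA$ABAbbBAaBAA
  rot[12] = bBbbaAaA$ABAbbBAaBAAa
  rot[13] = BbbaAaA$ABAbbBAaBAAab
  rot[14] = bbaAaA$ABAbbBAaBAAabB
  rot[15] = baAaA$ABAbbBAaBAAabBb
  rot[16] = aAaA$ABAbbBAaBAAabBbb
  rot[17] = AaA$ABAbbBAaBAAabBbba
  rot[18] = aA$ABAbbBAaBAAabBbbaA
  rot[19] = A$ABAbbBAaBAAabBbbaAa
  rot[20] = $ABAbbBAaBAAabBbbaAaA
Sorted (with $ < everything):
  sorted[0] = $ABAbbBAaBAAabBbbaAaA  (last char: 'A')
  sorted[1] = A$ABAbbBAaBAAabBbbaAa  (last char: 'a')
  sorted[2] = AAabBbbaAaA$ABAbbBAaB  (last char: 'B')
  sorted[3] = ABAbbBAaBAAabBbbaAaA$  (last char: '$')
  sorted[4] = AaA$ABAbbBAaBAAabBbba  (last char: 'a')
  sorted[5] = AaBAAabBbbaAaA$ABAbbB  (last char: 'B')
  sorted[6] = AabBbbaAaA$ABAbbBAaBA  (last char: 'A')
  sorted[7] = AbbBAaBAAabBbbaAaA$AB  (last char: 'B')
  sorted[8] = BAAabBbbaAaA$ABAbbBAa  (last char: 'a')
  sorted[9] = BAaBAAabBbbaAaA$ABAbb  (last char: 'b')
  sorted[10] = BAbbBAaBAAabBbbaAaA$A  (last char: 'A')
  sorted[11] = BbbaAaA$ABAbbBAaBAAab  (last char: 'b')
  sorted[12] = aA$ABAbbBAaBAAabBbbaA  (last char: 'A')
  sorted[13] = aAaA$ABAbbBAaBAAabBbb  (last char: 'b')
  sorted[14] = aBAAabBbbaAaA$ABAbbBA  (last char: 'A')
  sorted[15] = abBbbaAaA$ABAbbBAaBAA  (last char: 'A')
  sorted[16] = bBAaBAAabBbbaAaA$ABAb  (last char: 'b')
  sorted[17] = bBbbaAaA$ABAbbBAaBAAa  (last char: 'a')
  sorted[18] = baAaA$ABAbbBAaBAAabBb  (last char: 'b')
  sorted[19] = bbBAaBAAabBbbaAaA$ABA  (last char: 'A')
  sorted[20] = bbaAaA$ABAbbBAaBAAabB  (last char: 'B')
Last column: AaB$aBABabAbAbAAbabAB
Original string S is at sorted index 3

Answer: AaB$aBABabAbAbAAbabAB
3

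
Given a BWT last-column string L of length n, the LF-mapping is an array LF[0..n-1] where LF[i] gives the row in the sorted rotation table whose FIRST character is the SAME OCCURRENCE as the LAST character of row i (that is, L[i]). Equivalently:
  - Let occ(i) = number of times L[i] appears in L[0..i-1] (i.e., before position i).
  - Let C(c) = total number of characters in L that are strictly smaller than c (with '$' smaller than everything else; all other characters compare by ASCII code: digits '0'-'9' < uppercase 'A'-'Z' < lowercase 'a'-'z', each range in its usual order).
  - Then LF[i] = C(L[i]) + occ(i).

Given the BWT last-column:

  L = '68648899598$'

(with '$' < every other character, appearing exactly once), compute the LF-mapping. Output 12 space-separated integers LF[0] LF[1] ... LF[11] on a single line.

Answer: 3 5 4 1 6 7 9 10 2 11 8 0

Derivation:
Char counts: '$':1, '4':1, '5':1, '6':2, '8':4, '9':3
C (first-col start): C('$')=0, C('4')=1, C('5')=2, C('6')=3, C('8')=5, C('9')=9
L[0]='6': occ=0, LF[0]=C('6')+0=3+0=3
L[1]='8': occ=0, LF[1]=C('8')+0=5+0=5
L[2]='6': occ=1, LF[2]=C('6')+1=3+1=4
L[3]='4': occ=0, LF[3]=C('4')+0=1+0=1
L[4]='8': occ=1, LF[4]=C('8')+1=5+1=6
L[5]='8': occ=2, LF[5]=C('8')+2=5+2=7
L[6]='9': occ=0, LF[6]=C('9')+0=9+0=9
L[7]='9': occ=1, LF[7]=C('9')+1=9+1=10
L[8]='5': occ=0, LF[8]=C('5')+0=2+0=2
L[9]='9': occ=2, LF[9]=C('9')+2=9+2=11
L[10]='8': occ=3, LF[10]=C('8')+3=5+3=8
L[11]='$': occ=0, LF[11]=C('$')+0=0+0=0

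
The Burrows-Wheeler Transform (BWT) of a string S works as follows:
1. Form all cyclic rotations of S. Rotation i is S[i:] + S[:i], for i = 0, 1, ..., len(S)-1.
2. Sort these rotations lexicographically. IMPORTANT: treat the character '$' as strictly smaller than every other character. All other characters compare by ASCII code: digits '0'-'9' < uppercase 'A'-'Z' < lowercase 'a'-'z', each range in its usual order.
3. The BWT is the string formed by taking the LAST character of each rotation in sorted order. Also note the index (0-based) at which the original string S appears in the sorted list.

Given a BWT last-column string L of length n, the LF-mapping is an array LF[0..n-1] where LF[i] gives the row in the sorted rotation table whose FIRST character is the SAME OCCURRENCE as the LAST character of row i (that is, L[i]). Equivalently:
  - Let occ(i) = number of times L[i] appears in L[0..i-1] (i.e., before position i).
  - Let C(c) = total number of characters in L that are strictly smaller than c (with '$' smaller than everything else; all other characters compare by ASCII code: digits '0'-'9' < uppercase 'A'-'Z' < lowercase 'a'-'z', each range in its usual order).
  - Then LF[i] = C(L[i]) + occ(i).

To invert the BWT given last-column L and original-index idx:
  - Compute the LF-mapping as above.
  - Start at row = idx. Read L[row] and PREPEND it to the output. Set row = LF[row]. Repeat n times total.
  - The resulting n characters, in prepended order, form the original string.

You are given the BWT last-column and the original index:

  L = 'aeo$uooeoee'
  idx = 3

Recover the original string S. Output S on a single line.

LF mapping: 1 2 6 0 10 7 8 3 9 4 5
Walk LF starting at row 3, prepending L[row]:
  step 1: row=3, L[3]='$', prepend. Next row=LF[3]=0
  step 2: row=0, L[0]='a', prepend. Next row=LF[0]=1
  step 3: row=1, L[1]='e', prepend. Next row=LF[1]=2
  step 4: row=2, L[2]='o', prepend. Next row=LF[2]=6
  step 5: row=6, L[6]='o', prepend. Next row=LF[6]=8
  step 6: row=8, L[8]='o', prepend. Next row=LF[8]=9
  step 7: row=9, L[9]='e', prepend. Next row=LF[9]=4
  step 8: row=4, L[4]='u', prepend. Next row=LF[4]=10
  step 9: row=10, L[10]='e', prepend. Next row=LF[10]=5
  step 10: row=5, L[5]='o', prepend. Next row=LF[5]=7
  step 11: row=7, L[7]='e', prepend. Next row=LF[7]=3
Reversed output: eoeueoooea$

Answer: eoeueoooea$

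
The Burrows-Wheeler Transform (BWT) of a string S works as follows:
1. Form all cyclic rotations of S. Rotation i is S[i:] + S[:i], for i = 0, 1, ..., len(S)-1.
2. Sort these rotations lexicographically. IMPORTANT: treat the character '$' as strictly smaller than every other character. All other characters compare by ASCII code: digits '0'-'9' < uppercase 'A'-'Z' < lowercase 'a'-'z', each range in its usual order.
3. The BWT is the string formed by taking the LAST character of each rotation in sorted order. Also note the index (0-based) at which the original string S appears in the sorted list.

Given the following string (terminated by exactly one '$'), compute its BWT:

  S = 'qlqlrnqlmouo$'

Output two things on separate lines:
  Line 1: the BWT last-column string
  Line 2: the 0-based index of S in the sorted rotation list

All 13 rotations (rotation i = S[i:]+S[:i]):
  rot[0] = qlqlrnqlmouo$
  rot[1] = lqlrnqlmouo$q
  rot[2] = qlrnqlmouo$ql
  rot[3] = lrnqlmouo$qlq
  rot[4] = rnqlmouo$qlql
  rot[5] = nqlmouo$qlqlr
  rot[6] = qlmouo$qlqlrn
  rot[7] = lmouo$qlqlrnq
  rot[8] = mouo$qlqlrnql
  rot[9] = ouo$qlqlrnqlm
  rot[10] = uo$qlqlrnqlmo
  rot[11] = o$qlqlrnqlmou
  rot[12] = $qlqlrnqlmouo
Sorted (with $ < everything):
  sorted[0] = $qlqlrnqlmouo  (last char: 'o')
  sorted[1] = lmouo$qlqlrnq  (last char: 'q')
  sorted[2] = lqlrnqlmouo$q  (last char: 'q')
  sorted[3] = lrnqlmouo$qlq  (last char: 'q')
  sorted[4] = mouo$qlqlrnql  (last char: 'l')
  sorted[5] = nqlmouo$qlqlr  (last char: 'r')
  sorted[6] = o$qlqlrnqlmou  (last char: 'u')
  sorted[7] = ouo$qlqlrnqlm  (last char: 'm')
  sorted[8] = qlmouo$qlqlrn  (last char: 'n')
  sorted[9] = qlqlrnqlmouo$  (last char: '$')
  sorted[10] = qlrnqlmouo$ql  (last char: 'l')
  sorted[11] = rnqlmouo$qlql  (last char: 'l')
  sorted[12] = uo$qlqlrnqlmo  (last char: 'o')
Last column: oqqqlrumn$llo
Original string S is at sorted index 9

Answer: oqqqlrumn$llo
9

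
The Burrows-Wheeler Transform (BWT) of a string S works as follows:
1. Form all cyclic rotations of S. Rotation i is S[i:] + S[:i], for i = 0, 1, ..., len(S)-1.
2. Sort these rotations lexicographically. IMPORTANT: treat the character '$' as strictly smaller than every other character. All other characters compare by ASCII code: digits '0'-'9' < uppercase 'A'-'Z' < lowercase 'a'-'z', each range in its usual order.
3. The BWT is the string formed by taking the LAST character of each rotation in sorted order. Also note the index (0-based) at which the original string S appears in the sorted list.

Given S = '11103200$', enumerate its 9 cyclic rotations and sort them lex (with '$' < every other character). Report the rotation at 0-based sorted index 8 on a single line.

Answer: 3200$1110

Derivation:
All 9 rotations (rotation i = S[i:]+S[:i]):
  rot[0] = 11103200$
  rot[1] = 1103200$1
  rot[2] = 103200$11
  rot[3] = 03200$111
  rot[4] = 3200$1110
  rot[5] = 200$11103
  rot[6] = 00$111032
  rot[7] = 0$1110320
  rot[8] = $11103200
Sorted (with $ < everything):
  sorted[0] = $11103200
  sorted[1] = 0$1110320
  sorted[2] = 00$111032
  sorted[3] = 03200$111
  sorted[4] = 103200$11
  sorted[5] = 1103200$1
  sorted[6] = 11103200$
  sorted[7] = 200$11103
  sorted[8] = 3200$1110
sorted[8] = 3200$1110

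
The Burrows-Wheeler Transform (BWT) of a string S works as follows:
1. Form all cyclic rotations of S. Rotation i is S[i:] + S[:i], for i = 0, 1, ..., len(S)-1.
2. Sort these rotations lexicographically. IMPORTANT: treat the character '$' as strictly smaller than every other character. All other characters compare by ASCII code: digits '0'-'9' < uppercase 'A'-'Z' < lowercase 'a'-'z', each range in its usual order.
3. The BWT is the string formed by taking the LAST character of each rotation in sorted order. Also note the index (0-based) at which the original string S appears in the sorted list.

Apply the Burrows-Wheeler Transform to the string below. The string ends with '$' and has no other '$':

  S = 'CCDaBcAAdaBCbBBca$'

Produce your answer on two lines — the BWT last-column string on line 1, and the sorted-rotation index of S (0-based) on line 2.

All 18 rotations (rotation i = S[i:]+S[:i]):
  rot[0] = CCDaBcAAdaBCbBBca$
  rot[1] = CDaBcAAdaBCbBBca$C
  rot[2] = DaBcAAdaBCbBBca$CC
  rot[3] = aBcAAdaBCbBBca$CCD
  rot[4] = BcAAdaBCbBBca$CCDa
  rot[5] = cAAdaBCbBBca$CCDaB
  rot[6] = AAdaBCbBBca$CCDaBc
  rot[7] = AdaBCbBBca$CCDaBcA
  rot[8] = daBCbBBca$CCDaBcAA
  rot[9] = aBCbBBca$CCDaBcAAd
  rot[10] = BCbBBca$CCDaBcAAda
  rot[11] = CbBBca$CCDaBcAAdaB
  rot[12] = bBBca$CCDaBcAAdaBC
  rot[13] = BBca$CCDaBcAAdaBCb
  rot[14] = Bca$CCDaBcAAdaBCbB
  rot[15] = ca$CCDaBcAAdaBCbBB
  rot[16] = a$CCDaBcAAdaBCbBBc
  rot[17] = $CCDaBcAAdaBCbBBca
Sorted (with $ < everything):
  sorted[0] = $CCDaBcAAdaBCbBBca  (last char: 'a')
  sorted[1] = AAdaBCbBBca$CCDaBc  (last char: 'c')
  sorted[2] = AdaBCbBBca$CCDaBcA  (last char: 'A')
  sorted[3] = BBca$CCDaBcAAdaBCb  (last char: 'b')
  sorted[4] = BCbBBca$CCDaBcAAda  (last char: 'a')
  sorted[5] = BcAAdaBCbBBca$CCDa  (last char: 'a')
  sorted[6] = Bca$CCDaBcAAdaBCbB  (last char: 'B')
  sorted[7] = CCDaBcAAdaBCbBBca$  (last char: '$')
  sorted[8] = CDaBcAAdaBCbBBca$C  (last char: 'C')
  sorted[9] = CbBBca$CCDaBcAAdaB  (last char: 'B')
  sorted[10] = DaBcAAdaBCbBBca$CC  (last char: 'C')
  sorted[11] = a$CCDaBcAAdaBCbBBc  (last char: 'c')
  sorted[12] = aBCbBBca$CCDaBcAAd  (last char: 'd')
  sorted[13] = aBcAAdaBCbBBca$CCD  (last char: 'D')
  sorted[14] = bBBca$CCDaBcAAdaBC  (last char: 'C')
  sorted[15] = cAAdaBCbBBca$CCDaB  (last char: 'B')
  sorted[16] = ca$CCDaBcAAdaBCbBB  (last char: 'B')
  sorted[17] = daBCbBBca$CCDaBcAA  (last char: 'A')
Last column: acAbaaB$CBCcdDCBBA
Original string S is at sorted index 7

Answer: acAbaaB$CBCcdDCBBA
7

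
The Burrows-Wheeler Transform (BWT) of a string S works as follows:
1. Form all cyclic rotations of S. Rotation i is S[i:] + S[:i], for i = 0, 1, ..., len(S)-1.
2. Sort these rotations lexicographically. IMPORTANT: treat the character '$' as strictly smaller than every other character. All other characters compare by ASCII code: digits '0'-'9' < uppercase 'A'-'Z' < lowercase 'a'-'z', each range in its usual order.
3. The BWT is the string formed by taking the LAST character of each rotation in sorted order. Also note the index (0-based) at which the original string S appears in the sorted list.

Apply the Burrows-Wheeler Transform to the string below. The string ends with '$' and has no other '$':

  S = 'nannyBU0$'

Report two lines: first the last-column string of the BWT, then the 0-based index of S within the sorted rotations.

Answer: 0UyBn$ann
5

Derivation:
All 9 rotations (rotation i = S[i:]+S[:i]):
  rot[0] = nannyBU0$
  rot[1] = annyBU0$n
  rot[2] = nnyBU0$na
  rot[3] = nyBU0$nan
  rot[4] = yBU0$nann
  rot[5] = BU0$nanny
  rot[6] = U0$nannyB
  rot[7] = 0$nannyBU
  rot[8] = $nannyBU0
Sorted (with $ < everything):
  sorted[0] = $nannyBU0  (last char: '0')
  sorted[1] = 0$nannyBU  (last char: 'U')
  sorted[2] = BU0$nanny  (last char: 'y')
  sorted[3] = U0$nannyB  (last char: 'B')
  sorted[4] = annyBU0$n  (last char: 'n')
  sorted[5] = nannyBU0$  (last char: '$')
  sorted[6] = nnyBU0$na  (last char: 'a')
  sorted[7] = nyBU0$nan  (last char: 'n')
  sorted[8] = yBU0$nann  (last char: 'n')
Last column: 0UyBn$ann
Original string S is at sorted index 5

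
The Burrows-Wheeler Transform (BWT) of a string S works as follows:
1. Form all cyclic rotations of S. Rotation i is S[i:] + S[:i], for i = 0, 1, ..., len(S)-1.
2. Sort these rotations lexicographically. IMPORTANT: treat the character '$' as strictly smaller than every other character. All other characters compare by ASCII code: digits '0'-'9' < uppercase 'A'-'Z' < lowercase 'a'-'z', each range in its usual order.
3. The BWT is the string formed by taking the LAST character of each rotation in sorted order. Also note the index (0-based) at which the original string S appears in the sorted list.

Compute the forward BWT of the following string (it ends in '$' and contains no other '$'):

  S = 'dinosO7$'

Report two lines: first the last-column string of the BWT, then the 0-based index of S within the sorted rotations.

All 8 rotations (rotation i = S[i:]+S[:i]):
  rot[0] = dinosO7$
  rot[1] = inosO7$d
  rot[2] = nosO7$di
  rot[3] = osO7$din
  rot[4] = sO7$dino
  rot[5] = O7$dinos
  rot[6] = 7$dinosO
  rot[7] = $dinosO7
Sorted (with $ < everything):
  sorted[0] = $dinosO7  (last char: '7')
  sorted[1] = 7$dinosO  (last char: 'O')
  sorted[2] = O7$dinos  (last char: 's')
  sorted[3] = dinosO7$  (last char: '$')
  sorted[4] = inosO7$d  (last char: 'd')
  sorted[5] = nosO7$di  (last char: 'i')
  sorted[6] = osO7$din  (last char: 'n')
  sorted[7] = sO7$dino  (last char: 'o')
Last column: 7Os$dino
Original string S is at sorted index 3

Answer: 7Os$dino
3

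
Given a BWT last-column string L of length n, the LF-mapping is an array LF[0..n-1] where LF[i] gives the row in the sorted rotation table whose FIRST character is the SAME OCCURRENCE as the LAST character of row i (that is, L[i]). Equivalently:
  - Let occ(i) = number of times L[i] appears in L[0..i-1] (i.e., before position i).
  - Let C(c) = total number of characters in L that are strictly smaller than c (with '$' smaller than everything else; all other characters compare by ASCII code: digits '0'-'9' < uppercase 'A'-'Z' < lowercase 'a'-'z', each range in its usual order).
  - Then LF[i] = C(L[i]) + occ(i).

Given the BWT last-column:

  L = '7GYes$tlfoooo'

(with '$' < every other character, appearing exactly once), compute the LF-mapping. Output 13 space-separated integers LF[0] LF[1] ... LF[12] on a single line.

Answer: 1 2 3 4 11 0 12 6 5 7 8 9 10

Derivation:
Char counts: '$':1, '7':1, 'G':1, 'Y':1, 'e':1, 'f':1, 'l':1, 'o':4, 's':1, 't':1
C (first-col start): C('$')=0, C('7')=1, C('G')=2, C('Y')=3, C('e')=4, C('f')=5, C('l')=6, C('o')=7, C('s')=11, C('t')=12
L[0]='7': occ=0, LF[0]=C('7')+0=1+0=1
L[1]='G': occ=0, LF[1]=C('G')+0=2+0=2
L[2]='Y': occ=0, LF[2]=C('Y')+0=3+0=3
L[3]='e': occ=0, LF[3]=C('e')+0=4+0=4
L[4]='s': occ=0, LF[4]=C('s')+0=11+0=11
L[5]='$': occ=0, LF[5]=C('$')+0=0+0=0
L[6]='t': occ=0, LF[6]=C('t')+0=12+0=12
L[7]='l': occ=0, LF[7]=C('l')+0=6+0=6
L[8]='f': occ=0, LF[8]=C('f')+0=5+0=5
L[9]='o': occ=0, LF[9]=C('o')+0=7+0=7
L[10]='o': occ=1, LF[10]=C('o')+1=7+1=8
L[11]='o': occ=2, LF[11]=C('o')+2=7+2=9
L[12]='o': occ=3, LF[12]=C('o')+3=7+3=10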